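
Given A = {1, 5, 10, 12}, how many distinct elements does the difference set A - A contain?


A - A = {a - a' : a, a' ∈ A}; |A| = 4.
Bounds: 2|A|-1 ≤ |A - A| ≤ |A|² - |A| + 1, i.e. 7 ≤ |A - A| ≤ 13.
Note: 0 ∈ A - A always (from a - a). The set is symmetric: if d ∈ A - A then -d ∈ A - A.
Enumerate nonzero differences d = a - a' with a > a' (then include -d):
Positive differences: {2, 4, 5, 7, 9, 11}
Full difference set: {0} ∪ (positive diffs) ∪ (negative diffs).
|A - A| = 1 + 2·6 = 13 (matches direct enumeration: 13).

|A - A| = 13


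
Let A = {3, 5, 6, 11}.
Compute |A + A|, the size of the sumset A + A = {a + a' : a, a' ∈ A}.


A + A = {a + a' : a, a' ∈ A}; |A| = 4.
General bounds: 2|A| - 1 ≤ |A + A| ≤ |A|(|A|+1)/2, i.e. 7 ≤ |A + A| ≤ 10.
Lower bound 2|A|-1 is attained iff A is an arithmetic progression.
Enumerate sums a + a' for a ≤ a' (symmetric, so this suffices):
a = 3: 3+3=6, 3+5=8, 3+6=9, 3+11=14
a = 5: 5+5=10, 5+6=11, 5+11=16
a = 6: 6+6=12, 6+11=17
a = 11: 11+11=22
Distinct sums: {6, 8, 9, 10, 11, 12, 14, 16, 17, 22}
|A + A| = 10

|A + A| = 10


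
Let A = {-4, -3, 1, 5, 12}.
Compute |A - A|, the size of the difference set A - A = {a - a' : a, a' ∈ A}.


A - A = {a - a' : a, a' ∈ A}; |A| = 5.
Bounds: 2|A|-1 ≤ |A - A| ≤ |A|² - |A| + 1, i.e. 9 ≤ |A - A| ≤ 21.
Note: 0 ∈ A - A always (from a - a). The set is symmetric: if d ∈ A - A then -d ∈ A - A.
Enumerate nonzero differences d = a - a' with a > a' (then include -d):
Positive differences: {1, 4, 5, 7, 8, 9, 11, 15, 16}
Full difference set: {0} ∪ (positive diffs) ∪ (negative diffs).
|A - A| = 1 + 2·9 = 19 (matches direct enumeration: 19).

|A - A| = 19


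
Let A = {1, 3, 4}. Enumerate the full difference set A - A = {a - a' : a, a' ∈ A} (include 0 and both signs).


A - A = {a - a' : a, a' ∈ A}.
Compute a - a' for each ordered pair (a, a'):
a = 1: 1-1=0, 1-3=-2, 1-4=-3
a = 3: 3-1=2, 3-3=0, 3-4=-1
a = 4: 4-1=3, 4-3=1, 4-4=0
Collecting distinct values (and noting 0 appears from a-a):
A - A = {-3, -2, -1, 0, 1, 2, 3}
|A - A| = 7

A - A = {-3, -2, -1, 0, 1, 2, 3}


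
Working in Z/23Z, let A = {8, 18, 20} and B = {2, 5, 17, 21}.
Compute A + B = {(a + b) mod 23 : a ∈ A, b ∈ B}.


Work in Z/23Z: reduce every sum a + b modulo 23.
Enumerate all 12 pairs:
a = 8: 8+2=10, 8+5=13, 8+17=2, 8+21=6
a = 18: 18+2=20, 18+5=0, 18+17=12, 18+21=16
a = 20: 20+2=22, 20+5=2, 20+17=14, 20+21=18
Distinct residues collected: {0, 2, 6, 10, 12, 13, 14, 16, 18, 20, 22}
|A + B| = 11 (out of 23 total residues).

A + B = {0, 2, 6, 10, 12, 13, 14, 16, 18, 20, 22}


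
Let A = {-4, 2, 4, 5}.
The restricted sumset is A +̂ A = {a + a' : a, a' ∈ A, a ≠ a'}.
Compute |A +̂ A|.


Restricted sumset: A +̂ A = {a + a' : a ∈ A, a' ∈ A, a ≠ a'}.
Equivalently, take A + A and drop any sum 2a that is achievable ONLY as a + a for a ∈ A (i.e. sums representable only with equal summands).
Enumerate pairs (a, a') with a < a' (symmetric, so each unordered pair gives one sum; this covers all a ≠ a'):
  -4 + 2 = -2
  -4 + 4 = 0
  -4 + 5 = 1
  2 + 4 = 6
  2 + 5 = 7
  4 + 5 = 9
Collected distinct sums: {-2, 0, 1, 6, 7, 9}
|A +̂ A| = 6
(Reference bound: |A +̂ A| ≥ 2|A| - 3 for |A| ≥ 2, with |A| = 4 giving ≥ 5.)

|A +̂ A| = 6


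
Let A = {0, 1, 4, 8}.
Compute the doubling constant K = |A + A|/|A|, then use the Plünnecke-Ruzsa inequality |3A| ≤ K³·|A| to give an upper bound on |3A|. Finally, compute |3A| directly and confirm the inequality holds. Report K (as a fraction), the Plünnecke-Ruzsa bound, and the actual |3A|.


|A| = 4.
Step 1: Compute A + A by enumerating all 16 pairs.
A + A = {0, 1, 2, 4, 5, 8, 9, 12, 16}, so |A + A| = 9.
Step 2: Doubling constant K = |A + A|/|A| = 9/4 = 9/4 ≈ 2.2500.
Step 3: Plünnecke-Ruzsa gives |3A| ≤ K³·|A| = (2.2500)³ · 4 ≈ 45.5625.
Step 4: Compute 3A = A + A + A directly by enumerating all triples (a,b,c) ∈ A³; |3A| = 16.
Step 5: Check 16 ≤ 45.5625? Yes ✓.

K = 9/4, Plünnecke-Ruzsa bound K³|A| ≈ 45.5625, |3A| = 16, inequality holds.


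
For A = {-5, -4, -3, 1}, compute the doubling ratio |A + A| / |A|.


|A| = 4.
Compute A + A by enumerating all 16 pairs.
A + A = {-10, -9, -8, -7, -6, -4, -3, -2, 2}, so |A + A| = 9.
K = |A + A| / |A| = 9/4 (already in lowest terms) ≈ 2.2500.
Reference: AP of size 4 gives K = 7/4 ≈ 1.7500; a fully generic set of size 4 gives K ≈ 2.5000.

|A| = 4, |A + A| = 9, K = 9/4.


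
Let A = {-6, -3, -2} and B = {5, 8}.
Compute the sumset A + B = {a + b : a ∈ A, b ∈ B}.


A + B = {a + b : a ∈ A, b ∈ B}.
Enumerate all |A|·|B| = 3·2 = 6 pairs (a, b) and collect distinct sums.
a = -6: -6+5=-1, -6+8=2
a = -3: -3+5=2, -3+8=5
a = -2: -2+5=3, -2+8=6
Collecting distinct sums: A + B = {-1, 2, 3, 5, 6}
|A + B| = 5

A + B = {-1, 2, 3, 5, 6}


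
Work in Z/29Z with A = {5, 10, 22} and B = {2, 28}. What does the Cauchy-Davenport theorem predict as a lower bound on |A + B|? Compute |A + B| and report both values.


Cauchy-Davenport: |A + B| ≥ min(p, |A| + |B| - 1) for A, B nonempty in Z/pZ.
|A| = 3, |B| = 2, p = 29.
CD lower bound = min(29, 3 + 2 - 1) = min(29, 4) = 4.
Compute A + B mod 29 directly:
a = 5: 5+2=7, 5+28=4
a = 10: 10+2=12, 10+28=9
a = 22: 22+2=24, 22+28=21
A + B = {4, 7, 9, 12, 21, 24}, so |A + B| = 6.
Verify: 6 ≥ 4? Yes ✓.

CD lower bound = 4, actual |A + B| = 6.


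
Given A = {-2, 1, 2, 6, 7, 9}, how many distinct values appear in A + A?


A + A = {a + a' : a, a' ∈ A}; |A| = 6.
General bounds: 2|A| - 1 ≤ |A + A| ≤ |A|(|A|+1)/2, i.e. 11 ≤ |A + A| ≤ 21.
Lower bound 2|A|-1 is attained iff A is an arithmetic progression.
Enumerate sums a + a' for a ≤ a' (symmetric, so this suffices):
a = -2: -2+-2=-4, -2+1=-1, -2+2=0, -2+6=4, -2+7=5, -2+9=7
a = 1: 1+1=2, 1+2=3, 1+6=7, 1+7=8, 1+9=10
a = 2: 2+2=4, 2+6=8, 2+7=9, 2+9=11
a = 6: 6+6=12, 6+7=13, 6+9=15
a = 7: 7+7=14, 7+9=16
a = 9: 9+9=18
Distinct sums: {-4, -1, 0, 2, 3, 4, 5, 7, 8, 9, 10, 11, 12, 13, 14, 15, 16, 18}
|A + A| = 18

|A + A| = 18


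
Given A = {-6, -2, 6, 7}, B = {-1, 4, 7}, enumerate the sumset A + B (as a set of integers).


A + B = {a + b : a ∈ A, b ∈ B}.
Enumerate all |A|·|B| = 4·3 = 12 pairs (a, b) and collect distinct sums.
a = -6: -6+-1=-7, -6+4=-2, -6+7=1
a = -2: -2+-1=-3, -2+4=2, -2+7=5
a = 6: 6+-1=5, 6+4=10, 6+7=13
a = 7: 7+-1=6, 7+4=11, 7+7=14
Collecting distinct sums: A + B = {-7, -3, -2, 1, 2, 5, 6, 10, 11, 13, 14}
|A + B| = 11

A + B = {-7, -3, -2, 1, 2, 5, 6, 10, 11, 13, 14}


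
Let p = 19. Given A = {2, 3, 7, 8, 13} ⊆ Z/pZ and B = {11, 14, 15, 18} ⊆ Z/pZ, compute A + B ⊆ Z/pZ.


Work in Z/19Z: reduce every sum a + b modulo 19.
Enumerate all 20 pairs:
a = 2: 2+11=13, 2+14=16, 2+15=17, 2+18=1
a = 3: 3+11=14, 3+14=17, 3+15=18, 3+18=2
a = 7: 7+11=18, 7+14=2, 7+15=3, 7+18=6
a = 8: 8+11=0, 8+14=3, 8+15=4, 8+18=7
a = 13: 13+11=5, 13+14=8, 13+15=9, 13+18=12
Distinct residues collected: {0, 1, 2, 3, 4, 5, 6, 7, 8, 9, 12, 13, 14, 16, 17, 18}
|A + B| = 16 (out of 19 total residues).

A + B = {0, 1, 2, 3, 4, 5, 6, 7, 8, 9, 12, 13, 14, 16, 17, 18}


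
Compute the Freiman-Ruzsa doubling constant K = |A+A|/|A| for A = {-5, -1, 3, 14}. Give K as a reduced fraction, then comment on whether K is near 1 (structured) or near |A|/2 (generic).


|A| = 4.
Compute A + A by enumerating all 16 pairs.
A + A = {-10, -6, -2, 2, 6, 9, 13, 17, 28}, so |A + A| = 9.
K = |A + A| / |A| = 9/4 (already in lowest terms) ≈ 2.2500.
Reference: AP of size 4 gives K = 7/4 ≈ 1.7500; a fully generic set of size 4 gives K ≈ 2.5000.

|A| = 4, |A + A| = 9, K = 9/4.


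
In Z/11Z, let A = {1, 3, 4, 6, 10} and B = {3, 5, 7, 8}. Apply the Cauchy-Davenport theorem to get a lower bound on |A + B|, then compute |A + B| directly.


Cauchy-Davenport: |A + B| ≥ min(p, |A| + |B| - 1) for A, B nonempty in Z/pZ.
|A| = 5, |B| = 4, p = 11.
CD lower bound = min(11, 5 + 4 - 1) = min(11, 8) = 8.
Compute A + B mod 11 directly:
a = 1: 1+3=4, 1+5=6, 1+7=8, 1+8=9
a = 3: 3+3=6, 3+5=8, 3+7=10, 3+8=0
a = 4: 4+3=7, 4+5=9, 4+7=0, 4+8=1
a = 6: 6+3=9, 6+5=0, 6+7=2, 6+8=3
a = 10: 10+3=2, 10+5=4, 10+7=6, 10+8=7
A + B = {0, 1, 2, 3, 4, 6, 7, 8, 9, 10}, so |A + B| = 10.
Verify: 10 ≥ 8? Yes ✓.

CD lower bound = 8, actual |A + B| = 10.


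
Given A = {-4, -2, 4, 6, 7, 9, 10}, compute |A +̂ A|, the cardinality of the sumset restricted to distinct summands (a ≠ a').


Restricted sumset: A +̂ A = {a + a' : a ∈ A, a' ∈ A, a ≠ a'}.
Equivalently, take A + A and drop any sum 2a that is achievable ONLY as a + a for a ∈ A (i.e. sums representable only with equal summands).
Enumerate pairs (a, a') with a < a' (symmetric, so each unordered pair gives one sum; this covers all a ≠ a'):
  -4 + -2 = -6
  -4 + 4 = 0
  -4 + 6 = 2
  -4 + 7 = 3
  -4 + 9 = 5
  -4 + 10 = 6
  -2 + 4 = 2
  -2 + 6 = 4
  -2 + 7 = 5
  -2 + 9 = 7
  -2 + 10 = 8
  4 + 6 = 10
  4 + 7 = 11
  4 + 9 = 13
  4 + 10 = 14
  6 + 7 = 13
  6 + 9 = 15
  6 + 10 = 16
  7 + 9 = 16
  7 + 10 = 17
  9 + 10 = 19
Collected distinct sums: {-6, 0, 2, 3, 4, 5, 6, 7, 8, 10, 11, 13, 14, 15, 16, 17, 19}
|A +̂ A| = 17
(Reference bound: |A +̂ A| ≥ 2|A| - 3 for |A| ≥ 2, with |A| = 7 giving ≥ 11.)

|A +̂ A| = 17


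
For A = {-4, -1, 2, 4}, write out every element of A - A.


A - A = {a - a' : a, a' ∈ A}.
Compute a - a' for each ordered pair (a, a'):
a = -4: -4--4=0, -4--1=-3, -4-2=-6, -4-4=-8
a = -1: -1--4=3, -1--1=0, -1-2=-3, -1-4=-5
a = 2: 2--4=6, 2--1=3, 2-2=0, 2-4=-2
a = 4: 4--4=8, 4--1=5, 4-2=2, 4-4=0
Collecting distinct values (and noting 0 appears from a-a):
A - A = {-8, -6, -5, -3, -2, 0, 2, 3, 5, 6, 8}
|A - A| = 11

A - A = {-8, -6, -5, -3, -2, 0, 2, 3, 5, 6, 8}


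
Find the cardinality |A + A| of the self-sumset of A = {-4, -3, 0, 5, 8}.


A + A = {a + a' : a, a' ∈ A}; |A| = 5.
General bounds: 2|A| - 1 ≤ |A + A| ≤ |A|(|A|+1)/2, i.e. 9 ≤ |A + A| ≤ 15.
Lower bound 2|A|-1 is attained iff A is an arithmetic progression.
Enumerate sums a + a' for a ≤ a' (symmetric, so this suffices):
a = -4: -4+-4=-8, -4+-3=-7, -4+0=-4, -4+5=1, -4+8=4
a = -3: -3+-3=-6, -3+0=-3, -3+5=2, -3+8=5
a = 0: 0+0=0, 0+5=5, 0+8=8
a = 5: 5+5=10, 5+8=13
a = 8: 8+8=16
Distinct sums: {-8, -7, -6, -4, -3, 0, 1, 2, 4, 5, 8, 10, 13, 16}
|A + A| = 14

|A + A| = 14


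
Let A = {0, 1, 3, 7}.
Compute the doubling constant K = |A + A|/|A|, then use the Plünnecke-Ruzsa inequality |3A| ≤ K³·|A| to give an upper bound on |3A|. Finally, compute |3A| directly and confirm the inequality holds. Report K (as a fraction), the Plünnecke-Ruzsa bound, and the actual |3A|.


|A| = 4.
Step 1: Compute A + A by enumerating all 16 pairs.
A + A = {0, 1, 2, 3, 4, 6, 7, 8, 10, 14}, so |A + A| = 10.
Step 2: Doubling constant K = |A + A|/|A| = 10/4 = 10/4 ≈ 2.5000.
Step 3: Plünnecke-Ruzsa gives |3A| ≤ K³·|A| = (2.5000)³ · 4 ≈ 62.5000.
Step 4: Compute 3A = A + A + A directly by enumerating all triples (a,b,c) ∈ A³; |3A| = 17.
Step 5: Check 17 ≤ 62.5000? Yes ✓.

K = 10/4, Plünnecke-Ruzsa bound K³|A| ≈ 62.5000, |3A| = 17, inequality holds.


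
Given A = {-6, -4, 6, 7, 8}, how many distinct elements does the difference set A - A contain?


A - A = {a - a' : a, a' ∈ A}; |A| = 5.
Bounds: 2|A|-1 ≤ |A - A| ≤ |A|² - |A| + 1, i.e. 9 ≤ |A - A| ≤ 21.
Note: 0 ∈ A - A always (from a - a). The set is symmetric: if d ∈ A - A then -d ∈ A - A.
Enumerate nonzero differences d = a - a' with a > a' (then include -d):
Positive differences: {1, 2, 10, 11, 12, 13, 14}
Full difference set: {0} ∪ (positive diffs) ∪ (negative diffs).
|A - A| = 1 + 2·7 = 15 (matches direct enumeration: 15).

|A - A| = 15


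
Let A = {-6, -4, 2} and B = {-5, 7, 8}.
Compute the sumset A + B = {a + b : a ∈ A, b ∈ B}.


A + B = {a + b : a ∈ A, b ∈ B}.
Enumerate all |A|·|B| = 3·3 = 9 pairs (a, b) and collect distinct sums.
a = -6: -6+-5=-11, -6+7=1, -6+8=2
a = -4: -4+-5=-9, -4+7=3, -4+8=4
a = 2: 2+-5=-3, 2+7=9, 2+8=10
Collecting distinct sums: A + B = {-11, -9, -3, 1, 2, 3, 4, 9, 10}
|A + B| = 9

A + B = {-11, -9, -3, 1, 2, 3, 4, 9, 10}


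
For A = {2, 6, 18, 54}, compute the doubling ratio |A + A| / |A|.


|A| = 4.
Compute A + A by enumerating all 16 pairs.
A + A = {4, 8, 12, 20, 24, 36, 56, 60, 72, 108}, so |A + A| = 10.
K = |A + A| / |A| = 10/4 = 5/2 ≈ 2.5000.
Reference: AP of size 4 gives K = 7/4 ≈ 1.7500; a fully generic set of size 4 gives K ≈ 2.5000.

|A| = 4, |A + A| = 10, K = 10/4 = 5/2.


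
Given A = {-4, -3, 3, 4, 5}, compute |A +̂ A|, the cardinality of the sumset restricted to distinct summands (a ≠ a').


Restricted sumset: A +̂ A = {a + a' : a ∈ A, a' ∈ A, a ≠ a'}.
Equivalently, take A + A and drop any sum 2a that is achievable ONLY as a + a for a ∈ A (i.e. sums representable only with equal summands).
Enumerate pairs (a, a') with a < a' (symmetric, so each unordered pair gives one sum; this covers all a ≠ a'):
  -4 + -3 = -7
  -4 + 3 = -1
  -4 + 4 = 0
  -4 + 5 = 1
  -3 + 3 = 0
  -3 + 4 = 1
  -3 + 5 = 2
  3 + 4 = 7
  3 + 5 = 8
  4 + 5 = 9
Collected distinct sums: {-7, -1, 0, 1, 2, 7, 8, 9}
|A +̂ A| = 8
(Reference bound: |A +̂ A| ≥ 2|A| - 3 for |A| ≥ 2, with |A| = 5 giving ≥ 7.)

|A +̂ A| = 8


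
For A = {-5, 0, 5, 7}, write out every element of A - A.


A - A = {a - a' : a, a' ∈ A}.
Compute a - a' for each ordered pair (a, a'):
a = -5: -5--5=0, -5-0=-5, -5-5=-10, -5-7=-12
a = 0: 0--5=5, 0-0=0, 0-5=-5, 0-7=-7
a = 5: 5--5=10, 5-0=5, 5-5=0, 5-7=-2
a = 7: 7--5=12, 7-0=7, 7-5=2, 7-7=0
Collecting distinct values (and noting 0 appears from a-a):
A - A = {-12, -10, -7, -5, -2, 0, 2, 5, 7, 10, 12}
|A - A| = 11

A - A = {-12, -10, -7, -5, -2, 0, 2, 5, 7, 10, 12}


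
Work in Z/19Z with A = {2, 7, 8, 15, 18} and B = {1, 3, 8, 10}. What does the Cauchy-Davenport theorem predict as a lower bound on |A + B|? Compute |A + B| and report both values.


Cauchy-Davenport: |A + B| ≥ min(p, |A| + |B| - 1) for A, B nonempty in Z/pZ.
|A| = 5, |B| = 4, p = 19.
CD lower bound = min(19, 5 + 4 - 1) = min(19, 8) = 8.
Compute A + B mod 19 directly:
a = 2: 2+1=3, 2+3=5, 2+8=10, 2+10=12
a = 7: 7+1=8, 7+3=10, 7+8=15, 7+10=17
a = 8: 8+1=9, 8+3=11, 8+8=16, 8+10=18
a = 15: 15+1=16, 15+3=18, 15+8=4, 15+10=6
a = 18: 18+1=0, 18+3=2, 18+8=7, 18+10=9
A + B = {0, 2, 3, 4, 5, 6, 7, 8, 9, 10, 11, 12, 15, 16, 17, 18}, so |A + B| = 16.
Verify: 16 ≥ 8? Yes ✓.

CD lower bound = 8, actual |A + B| = 16.


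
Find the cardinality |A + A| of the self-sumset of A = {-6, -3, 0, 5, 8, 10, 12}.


A + A = {a + a' : a, a' ∈ A}; |A| = 7.
General bounds: 2|A| - 1 ≤ |A + A| ≤ |A|(|A|+1)/2, i.e. 13 ≤ |A + A| ≤ 28.
Lower bound 2|A|-1 is attained iff A is an arithmetic progression.
Enumerate sums a + a' for a ≤ a' (symmetric, so this suffices):
a = -6: -6+-6=-12, -6+-3=-9, -6+0=-6, -6+5=-1, -6+8=2, -6+10=4, -6+12=6
a = -3: -3+-3=-6, -3+0=-3, -3+5=2, -3+8=5, -3+10=7, -3+12=9
a = 0: 0+0=0, 0+5=5, 0+8=8, 0+10=10, 0+12=12
a = 5: 5+5=10, 5+8=13, 5+10=15, 5+12=17
a = 8: 8+8=16, 8+10=18, 8+12=20
a = 10: 10+10=20, 10+12=22
a = 12: 12+12=24
Distinct sums: {-12, -9, -6, -3, -1, 0, 2, 4, 5, 6, 7, 8, 9, 10, 12, 13, 15, 16, 17, 18, 20, 22, 24}
|A + A| = 23

|A + A| = 23


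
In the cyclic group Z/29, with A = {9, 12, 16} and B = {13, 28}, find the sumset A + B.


Work in Z/29Z: reduce every sum a + b modulo 29.
Enumerate all 6 pairs:
a = 9: 9+13=22, 9+28=8
a = 12: 12+13=25, 12+28=11
a = 16: 16+13=0, 16+28=15
Distinct residues collected: {0, 8, 11, 15, 22, 25}
|A + B| = 6 (out of 29 total residues).

A + B = {0, 8, 11, 15, 22, 25}


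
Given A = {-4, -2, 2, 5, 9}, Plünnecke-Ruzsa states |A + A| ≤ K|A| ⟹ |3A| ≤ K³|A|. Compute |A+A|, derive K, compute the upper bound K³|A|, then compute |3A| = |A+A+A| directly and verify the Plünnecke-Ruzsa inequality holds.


|A| = 5.
Step 1: Compute A + A by enumerating all 25 pairs.
A + A = {-8, -6, -4, -2, 0, 1, 3, 4, 5, 7, 10, 11, 14, 18}, so |A + A| = 14.
Step 2: Doubling constant K = |A + A|/|A| = 14/5 = 14/5 ≈ 2.8000.
Step 3: Plünnecke-Ruzsa gives |3A| ≤ K³·|A| = (2.8000)³ · 5 ≈ 109.7600.
Step 4: Compute 3A = A + A + A directly by enumerating all triples (a,b,c) ∈ A³; |3A| = 27.
Step 5: Check 27 ≤ 109.7600? Yes ✓.

K = 14/5, Plünnecke-Ruzsa bound K³|A| ≈ 109.7600, |3A| = 27, inequality holds.


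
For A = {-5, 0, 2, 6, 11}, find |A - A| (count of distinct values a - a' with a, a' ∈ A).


A - A = {a - a' : a, a' ∈ A}; |A| = 5.
Bounds: 2|A|-1 ≤ |A - A| ≤ |A|² - |A| + 1, i.e. 9 ≤ |A - A| ≤ 21.
Note: 0 ∈ A - A always (from a - a). The set is symmetric: if d ∈ A - A then -d ∈ A - A.
Enumerate nonzero differences d = a - a' with a > a' (then include -d):
Positive differences: {2, 4, 5, 6, 7, 9, 11, 16}
Full difference set: {0} ∪ (positive diffs) ∪ (negative diffs).
|A - A| = 1 + 2·8 = 17 (matches direct enumeration: 17).

|A - A| = 17


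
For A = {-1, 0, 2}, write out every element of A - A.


A - A = {a - a' : a, a' ∈ A}.
Compute a - a' for each ordered pair (a, a'):
a = -1: -1--1=0, -1-0=-1, -1-2=-3
a = 0: 0--1=1, 0-0=0, 0-2=-2
a = 2: 2--1=3, 2-0=2, 2-2=0
Collecting distinct values (and noting 0 appears from a-a):
A - A = {-3, -2, -1, 0, 1, 2, 3}
|A - A| = 7

A - A = {-3, -2, -1, 0, 1, 2, 3}


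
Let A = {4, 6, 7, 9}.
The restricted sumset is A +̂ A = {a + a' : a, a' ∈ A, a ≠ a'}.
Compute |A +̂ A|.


Restricted sumset: A +̂ A = {a + a' : a ∈ A, a' ∈ A, a ≠ a'}.
Equivalently, take A + A and drop any sum 2a that is achievable ONLY as a + a for a ∈ A (i.e. sums representable only with equal summands).
Enumerate pairs (a, a') with a < a' (symmetric, so each unordered pair gives one sum; this covers all a ≠ a'):
  4 + 6 = 10
  4 + 7 = 11
  4 + 9 = 13
  6 + 7 = 13
  6 + 9 = 15
  7 + 9 = 16
Collected distinct sums: {10, 11, 13, 15, 16}
|A +̂ A| = 5
(Reference bound: |A +̂ A| ≥ 2|A| - 3 for |A| ≥ 2, with |A| = 4 giving ≥ 5.)

|A +̂ A| = 5


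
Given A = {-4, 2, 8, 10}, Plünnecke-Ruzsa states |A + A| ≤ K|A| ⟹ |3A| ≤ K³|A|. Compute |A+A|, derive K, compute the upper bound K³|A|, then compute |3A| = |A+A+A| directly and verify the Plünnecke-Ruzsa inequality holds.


|A| = 4.
Step 1: Compute A + A by enumerating all 16 pairs.
A + A = {-8, -2, 4, 6, 10, 12, 16, 18, 20}, so |A + A| = 9.
Step 2: Doubling constant K = |A + A|/|A| = 9/4 = 9/4 ≈ 2.2500.
Step 3: Plünnecke-Ruzsa gives |3A| ≤ K³·|A| = (2.2500)³ · 4 ≈ 45.5625.
Step 4: Compute 3A = A + A + A directly by enumerating all triples (a,b,c) ∈ A³; |3A| = 16.
Step 5: Check 16 ≤ 45.5625? Yes ✓.

K = 9/4, Plünnecke-Ruzsa bound K³|A| ≈ 45.5625, |3A| = 16, inequality holds.


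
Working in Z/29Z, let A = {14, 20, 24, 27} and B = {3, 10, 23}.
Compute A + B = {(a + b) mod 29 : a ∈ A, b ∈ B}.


Work in Z/29Z: reduce every sum a + b modulo 29.
Enumerate all 12 pairs:
a = 14: 14+3=17, 14+10=24, 14+23=8
a = 20: 20+3=23, 20+10=1, 20+23=14
a = 24: 24+3=27, 24+10=5, 24+23=18
a = 27: 27+3=1, 27+10=8, 27+23=21
Distinct residues collected: {1, 5, 8, 14, 17, 18, 21, 23, 24, 27}
|A + B| = 10 (out of 29 total residues).

A + B = {1, 5, 8, 14, 17, 18, 21, 23, 24, 27}


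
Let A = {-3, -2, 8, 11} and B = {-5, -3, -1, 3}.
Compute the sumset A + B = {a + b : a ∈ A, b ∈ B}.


A + B = {a + b : a ∈ A, b ∈ B}.
Enumerate all |A|·|B| = 4·4 = 16 pairs (a, b) and collect distinct sums.
a = -3: -3+-5=-8, -3+-3=-6, -3+-1=-4, -3+3=0
a = -2: -2+-5=-7, -2+-3=-5, -2+-1=-3, -2+3=1
a = 8: 8+-5=3, 8+-3=5, 8+-1=7, 8+3=11
a = 11: 11+-5=6, 11+-3=8, 11+-1=10, 11+3=14
Collecting distinct sums: A + B = {-8, -7, -6, -5, -4, -3, 0, 1, 3, 5, 6, 7, 8, 10, 11, 14}
|A + B| = 16

A + B = {-8, -7, -6, -5, -4, -3, 0, 1, 3, 5, 6, 7, 8, 10, 11, 14}


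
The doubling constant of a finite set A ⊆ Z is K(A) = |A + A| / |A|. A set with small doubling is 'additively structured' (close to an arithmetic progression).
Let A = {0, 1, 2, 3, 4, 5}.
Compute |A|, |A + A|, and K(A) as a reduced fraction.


|A| = 6.
Compute A + A by enumerating all 36 pairs.
A + A = {0, 1, 2, 3, 4, 5, 6, 7, 8, 9, 10}, so |A + A| = 11.
K = |A + A| / |A| = 11/6 (already in lowest terms) ≈ 1.8333.
Reference: AP of size 6 gives K = 11/6 ≈ 1.8333; a fully generic set of size 6 gives K ≈ 3.5000.

|A| = 6, |A + A| = 11, K = 11/6.


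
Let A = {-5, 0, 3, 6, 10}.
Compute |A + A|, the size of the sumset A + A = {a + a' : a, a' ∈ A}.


A + A = {a + a' : a, a' ∈ A}; |A| = 5.
General bounds: 2|A| - 1 ≤ |A + A| ≤ |A|(|A|+1)/2, i.e. 9 ≤ |A + A| ≤ 15.
Lower bound 2|A|-1 is attained iff A is an arithmetic progression.
Enumerate sums a + a' for a ≤ a' (symmetric, so this suffices):
a = -5: -5+-5=-10, -5+0=-5, -5+3=-2, -5+6=1, -5+10=5
a = 0: 0+0=0, 0+3=3, 0+6=6, 0+10=10
a = 3: 3+3=6, 3+6=9, 3+10=13
a = 6: 6+6=12, 6+10=16
a = 10: 10+10=20
Distinct sums: {-10, -5, -2, 0, 1, 3, 5, 6, 9, 10, 12, 13, 16, 20}
|A + A| = 14

|A + A| = 14


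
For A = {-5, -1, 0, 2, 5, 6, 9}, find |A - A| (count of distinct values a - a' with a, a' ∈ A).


A - A = {a - a' : a, a' ∈ A}; |A| = 7.
Bounds: 2|A|-1 ≤ |A - A| ≤ |A|² - |A| + 1, i.e. 13 ≤ |A - A| ≤ 43.
Note: 0 ∈ A - A always (from a - a). The set is symmetric: if d ∈ A - A then -d ∈ A - A.
Enumerate nonzero differences d = a - a' with a > a' (then include -d):
Positive differences: {1, 2, 3, 4, 5, 6, 7, 9, 10, 11, 14}
Full difference set: {0} ∪ (positive diffs) ∪ (negative diffs).
|A - A| = 1 + 2·11 = 23 (matches direct enumeration: 23).

|A - A| = 23


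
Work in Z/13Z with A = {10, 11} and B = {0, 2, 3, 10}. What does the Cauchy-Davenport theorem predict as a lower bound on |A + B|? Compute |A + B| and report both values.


Cauchy-Davenport: |A + B| ≥ min(p, |A| + |B| - 1) for A, B nonempty in Z/pZ.
|A| = 2, |B| = 4, p = 13.
CD lower bound = min(13, 2 + 4 - 1) = min(13, 5) = 5.
Compute A + B mod 13 directly:
a = 10: 10+0=10, 10+2=12, 10+3=0, 10+10=7
a = 11: 11+0=11, 11+2=0, 11+3=1, 11+10=8
A + B = {0, 1, 7, 8, 10, 11, 12}, so |A + B| = 7.
Verify: 7 ≥ 5? Yes ✓.

CD lower bound = 5, actual |A + B| = 7.


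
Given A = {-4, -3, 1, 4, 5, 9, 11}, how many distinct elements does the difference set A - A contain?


A - A = {a - a' : a, a' ∈ A}; |A| = 7.
Bounds: 2|A|-1 ≤ |A - A| ≤ |A|² - |A| + 1, i.e. 13 ≤ |A - A| ≤ 43.
Note: 0 ∈ A - A always (from a - a). The set is symmetric: if d ∈ A - A then -d ∈ A - A.
Enumerate nonzero differences d = a - a' with a > a' (then include -d):
Positive differences: {1, 2, 3, 4, 5, 6, 7, 8, 9, 10, 12, 13, 14, 15}
Full difference set: {0} ∪ (positive diffs) ∪ (negative diffs).
|A - A| = 1 + 2·14 = 29 (matches direct enumeration: 29).

|A - A| = 29


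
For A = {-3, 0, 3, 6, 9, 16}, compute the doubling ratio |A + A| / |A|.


|A| = 6.
Compute A + A by enumerating all 36 pairs.
A + A = {-6, -3, 0, 3, 6, 9, 12, 13, 15, 16, 18, 19, 22, 25, 32}, so |A + A| = 15.
K = |A + A| / |A| = 15/6 = 5/2 ≈ 2.5000.
Reference: AP of size 6 gives K = 11/6 ≈ 1.8333; a fully generic set of size 6 gives K ≈ 3.5000.

|A| = 6, |A + A| = 15, K = 15/6 = 5/2.


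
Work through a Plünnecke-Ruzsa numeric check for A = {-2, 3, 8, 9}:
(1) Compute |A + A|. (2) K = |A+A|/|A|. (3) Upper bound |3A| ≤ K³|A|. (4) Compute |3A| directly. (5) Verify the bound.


|A| = 4.
Step 1: Compute A + A by enumerating all 16 pairs.
A + A = {-4, 1, 6, 7, 11, 12, 16, 17, 18}, so |A + A| = 9.
Step 2: Doubling constant K = |A + A|/|A| = 9/4 = 9/4 ≈ 2.2500.
Step 3: Plünnecke-Ruzsa gives |3A| ≤ K³·|A| = (2.2500)³ · 4 ≈ 45.5625.
Step 4: Compute 3A = A + A + A directly by enumerating all triples (a,b,c) ∈ A³; |3A| = 16.
Step 5: Check 16 ≤ 45.5625? Yes ✓.

K = 9/4, Plünnecke-Ruzsa bound K³|A| ≈ 45.5625, |3A| = 16, inequality holds.


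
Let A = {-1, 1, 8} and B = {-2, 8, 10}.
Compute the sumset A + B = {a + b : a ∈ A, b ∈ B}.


A + B = {a + b : a ∈ A, b ∈ B}.
Enumerate all |A|·|B| = 3·3 = 9 pairs (a, b) and collect distinct sums.
a = -1: -1+-2=-3, -1+8=7, -1+10=9
a = 1: 1+-2=-1, 1+8=9, 1+10=11
a = 8: 8+-2=6, 8+8=16, 8+10=18
Collecting distinct sums: A + B = {-3, -1, 6, 7, 9, 11, 16, 18}
|A + B| = 8

A + B = {-3, -1, 6, 7, 9, 11, 16, 18}


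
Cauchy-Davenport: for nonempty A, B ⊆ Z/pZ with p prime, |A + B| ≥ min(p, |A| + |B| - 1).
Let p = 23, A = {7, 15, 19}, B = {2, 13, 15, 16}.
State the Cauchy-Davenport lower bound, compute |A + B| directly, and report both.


Cauchy-Davenport: |A + B| ≥ min(p, |A| + |B| - 1) for A, B nonempty in Z/pZ.
|A| = 3, |B| = 4, p = 23.
CD lower bound = min(23, 3 + 4 - 1) = min(23, 6) = 6.
Compute A + B mod 23 directly:
a = 7: 7+2=9, 7+13=20, 7+15=22, 7+16=0
a = 15: 15+2=17, 15+13=5, 15+15=7, 15+16=8
a = 19: 19+2=21, 19+13=9, 19+15=11, 19+16=12
A + B = {0, 5, 7, 8, 9, 11, 12, 17, 20, 21, 22}, so |A + B| = 11.
Verify: 11 ≥ 6? Yes ✓.

CD lower bound = 6, actual |A + B| = 11.


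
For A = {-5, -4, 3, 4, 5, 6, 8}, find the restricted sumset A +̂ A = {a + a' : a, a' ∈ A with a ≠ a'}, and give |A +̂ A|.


Restricted sumset: A +̂ A = {a + a' : a ∈ A, a' ∈ A, a ≠ a'}.
Equivalently, take A + A and drop any sum 2a that is achievable ONLY as a + a for a ∈ A (i.e. sums representable only with equal summands).
Enumerate pairs (a, a') with a < a' (symmetric, so each unordered pair gives one sum; this covers all a ≠ a'):
  -5 + -4 = -9
  -5 + 3 = -2
  -5 + 4 = -1
  -5 + 5 = 0
  -5 + 6 = 1
  -5 + 8 = 3
  -4 + 3 = -1
  -4 + 4 = 0
  -4 + 5 = 1
  -4 + 6 = 2
  -4 + 8 = 4
  3 + 4 = 7
  3 + 5 = 8
  3 + 6 = 9
  3 + 8 = 11
  4 + 5 = 9
  4 + 6 = 10
  4 + 8 = 12
  5 + 6 = 11
  5 + 8 = 13
  6 + 8 = 14
Collected distinct sums: {-9, -2, -1, 0, 1, 2, 3, 4, 7, 8, 9, 10, 11, 12, 13, 14}
|A +̂ A| = 16
(Reference bound: |A +̂ A| ≥ 2|A| - 3 for |A| ≥ 2, with |A| = 7 giving ≥ 11.)

|A +̂ A| = 16


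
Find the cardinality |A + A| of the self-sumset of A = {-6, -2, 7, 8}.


A + A = {a + a' : a, a' ∈ A}; |A| = 4.
General bounds: 2|A| - 1 ≤ |A + A| ≤ |A|(|A|+1)/2, i.e. 7 ≤ |A + A| ≤ 10.
Lower bound 2|A|-1 is attained iff A is an arithmetic progression.
Enumerate sums a + a' for a ≤ a' (symmetric, so this suffices):
a = -6: -6+-6=-12, -6+-2=-8, -6+7=1, -6+8=2
a = -2: -2+-2=-4, -2+7=5, -2+8=6
a = 7: 7+7=14, 7+8=15
a = 8: 8+8=16
Distinct sums: {-12, -8, -4, 1, 2, 5, 6, 14, 15, 16}
|A + A| = 10

|A + A| = 10


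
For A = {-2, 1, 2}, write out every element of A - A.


A - A = {a - a' : a, a' ∈ A}.
Compute a - a' for each ordered pair (a, a'):
a = -2: -2--2=0, -2-1=-3, -2-2=-4
a = 1: 1--2=3, 1-1=0, 1-2=-1
a = 2: 2--2=4, 2-1=1, 2-2=0
Collecting distinct values (and noting 0 appears from a-a):
A - A = {-4, -3, -1, 0, 1, 3, 4}
|A - A| = 7

A - A = {-4, -3, -1, 0, 1, 3, 4}


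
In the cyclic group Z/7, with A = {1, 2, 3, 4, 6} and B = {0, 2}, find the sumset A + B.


Work in Z/7Z: reduce every sum a + b modulo 7.
Enumerate all 10 pairs:
a = 1: 1+0=1, 1+2=3
a = 2: 2+0=2, 2+2=4
a = 3: 3+0=3, 3+2=5
a = 4: 4+0=4, 4+2=6
a = 6: 6+0=6, 6+2=1
Distinct residues collected: {1, 2, 3, 4, 5, 6}
|A + B| = 6 (out of 7 total residues).

A + B = {1, 2, 3, 4, 5, 6}


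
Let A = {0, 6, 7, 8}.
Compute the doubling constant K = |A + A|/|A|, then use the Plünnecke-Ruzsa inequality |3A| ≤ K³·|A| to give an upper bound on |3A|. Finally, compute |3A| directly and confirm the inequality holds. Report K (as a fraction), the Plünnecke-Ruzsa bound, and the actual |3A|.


|A| = 4.
Step 1: Compute A + A by enumerating all 16 pairs.
A + A = {0, 6, 7, 8, 12, 13, 14, 15, 16}, so |A + A| = 9.
Step 2: Doubling constant K = |A + A|/|A| = 9/4 = 9/4 ≈ 2.2500.
Step 3: Plünnecke-Ruzsa gives |3A| ≤ K³·|A| = (2.2500)³ · 4 ≈ 45.5625.
Step 4: Compute 3A = A + A + A directly by enumerating all triples (a,b,c) ∈ A³; |3A| = 16.
Step 5: Check 16 ≤ 45.5625? Yes ✓.

K = 9/4, Plünnecke-Ruzsa bound K³|A| ≈ 45.5625, |3A| = 16, inequality holds.


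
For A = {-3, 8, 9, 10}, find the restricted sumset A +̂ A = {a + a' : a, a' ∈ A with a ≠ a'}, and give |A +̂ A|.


Restricted sumset: A +̂ A = {a + a' : a ∈ A, a' ∈ A, a ≠ a'}.
Equivalently, take A + A and drop any sum 2a that is achievable ONLY as a + a for a ∈ A (i.e. sums representable only with equal summands).
Enumerate pairs (a, a') with a < a' (symmetric, so each unordered pair gives one sum; this covers all a ≠ a'):
  -3 + 8 = 5
  -3 + 9 = 6
  -3 + 10 = 7
  8 + 9 = 17
  8 + 10 = 18
  9 + 10 = 19
Collected distinct sums: {5, 6, 7, 17, 18, 19}
|A +̂ A| = 6
(Reference bound: |A +̂ A| ≥ 2|A| - 3 for |A| ≥ 2, with |A| = 4 giving ≥ 5.)

|A +̂ A| = 6


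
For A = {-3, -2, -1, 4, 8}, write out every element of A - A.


A - A = {a - a' : a, a' ∈ A}.
Compute a - a' for each ordered pair (a, a'):
a = -3: -3--3=0, -3--2=-1, -3--1=-2, -3-4=-7, -3-8=-11
a = -2: -2--3=1, -2--2=0, -2--1=-1, -2-4=-6, -2-8=-10
a = -1: -1--3=2, -1--2=1, -1--1=0, -1-4=-5, -1-8=-9
a = 4: 4--3=7, 4--2=6, 4--1=5, 4-4=0, 4-8=-4
a = 8: 8--3=11, 8--2=10, 8--1=9, 8-4=4, 8-8=0
Collecting distinct values (and noting 0 appears from a-a):
A - A = {-11, -10, -9, -7, -6, -5, -4, -2, -1, 0, 1, 2, 4, 5, 6, 7, 9, 10, 11}
|A - A| = 19

A - A = {-11, -10, -9, -7, -6, -5, -4, -2, -1, 0, 1, 2, 4, 5, 6, 7, 9, 10, 11}


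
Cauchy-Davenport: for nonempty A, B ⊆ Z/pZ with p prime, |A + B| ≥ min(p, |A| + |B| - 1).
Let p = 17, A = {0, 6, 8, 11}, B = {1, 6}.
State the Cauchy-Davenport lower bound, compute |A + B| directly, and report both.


Cauchy-Davenport: |A + B| ≥ min(p, |A| + |B| - 1) for A, B nonempty in Z/pZ.
|A| = 4, |B| = 2, p = 17.
CD lower bound = min(17, 4 + 2 - 1) = min(17, 5) = 5.
Compute A + B mod 17 directly:
a = 0: 0+1=1, 0+6=6
a = 6: 6+1=7, 6+6=12
a = 8: 8+1=9, 8+6=14
a = 11: 11+1=12, 11+6=0
A + B = {0, 1, 6, 7, 9, 12, 14}, so |A + B| = 7.
Verify: 7 ≥ 5? Yes ✓.

CD lower bound = 5, actual |A + B| = 7.


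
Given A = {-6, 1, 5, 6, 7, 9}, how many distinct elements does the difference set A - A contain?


A - A = {a - a' : a, a' ∈ A}; |A| = 6.
Bounds: 2|A|-1 ≤ |A - A| ≤ |A|² - |A| + 1, i.e. 11 ≤ |A - A| ≤ 31.
Note: 0 ∈ A - A always (from a - a). The set is symmetric: if d ∈ A - A then -d ∈ A - A.
Enumerate nonzero differences d = a - a' with a > a' (then include -d):
Positive differences: {1, 2, 3, 4, 5, 6, 7, 8, 11, 12, 13, 15}
Full difference set: {0} ∪ (positive diffs) ∪ (negative diffs).
|A - A| = 1 + 2·12 = 25 (matches direct enumeration: 25).

|A - A| = 25


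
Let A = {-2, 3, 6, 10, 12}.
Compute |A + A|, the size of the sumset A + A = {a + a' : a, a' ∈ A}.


A + A = {a + a' : a, a' ∈ A}; |A| = 5.
General bounds: 2|A| - 1 ≤ |A + A| ≤ |A|(|A|+1)/2, i.e. 9 ≤ |A + A| ≤ 15.
Lower bound 2|A|-1 is attained iff A is an arithmetic progression.
Enumerate sums a + a' for a ≤ a' (symmetric, so this suffices):
a = -2: -2+-2=-4, -2+3=1, -2+6=4, -2+10=8, -2+12=10
a = 3: 3+3=6, 3+6=9, 3+10=13, 3+12=15
a = 6: 6+6=12, 6+10=16, 6+12=18
a = 10: 10+10=20, 10+12=22
a = 12: 12+12=24
Distinct sums: {-4, 1, 4, 6, 8, 9, 10, 12, 13, 15, 16, 18, 20, 22, 24}
|A + A| = 15

|A + A| = 15


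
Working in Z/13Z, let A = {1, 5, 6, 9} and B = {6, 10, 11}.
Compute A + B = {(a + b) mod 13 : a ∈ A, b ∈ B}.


Work in Z/13Z: reduce every sum a + b modulo 13.
Enumerate all 12 pairs:
a = 1: 1+6=7, 1+10=11, 1+11=12
a = 5: 5+6=11, 5+10=2, 5+11=3
a = 6: 6+6=12, 6+10=3, 6+11=4
a = 9: 9+6=2, 9+10=6, 9+11=7
Distinct residues collected: {2, 3, 4, 6, 7, 11, 12}
|A + B| = 7 (out of 13 total residues).

A + B = {2, 3, 4, 6, 7, 11, 12}


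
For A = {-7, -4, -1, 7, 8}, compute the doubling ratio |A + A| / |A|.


|A| = 5.
Compute A + A by enumerating all 25 pairs.
A + A = {-14, -11, -8, -5, -2, 0, 1, 3, 4, 6, 7, 14, 15, 16}, so |A + A| = 14.
K = |A + A| / |A| = 14/5 (already in lowest terms) ≈ 2.8000.
Reference: AP of size 5 gives K = 9/5 ≈ 1.8000; a fully generic set of size 5 gives K ≈ 3.0000.

|A| = 5, |A + A| = 14, K = 14/5.


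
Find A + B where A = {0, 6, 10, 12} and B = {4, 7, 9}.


A + B = {a + b : a ∈ A, b ∈ B}.
Enumerate all |A|·|B| = 4·3 = 12 pairs (a, b) and collect distinct sums.
a = 0: 0+4=4, 0+7=7, 0+9=9
a = 6: 6+4=10, 6+7=13, 6+9=15
a = 10: 10+4=14, 10+7=17, 10+9=19
a = 12: 12+4=16, 12+7=19, 12+9=21
Collecting distinct sums: A + B = {4, 7, 9, 10, 13, 14, 15, 16, 17, 19, 21}
|A + B| = 11

A + B = {4, 7, 9, 10, 13, 14, 15, 16, 17, 19, 21}


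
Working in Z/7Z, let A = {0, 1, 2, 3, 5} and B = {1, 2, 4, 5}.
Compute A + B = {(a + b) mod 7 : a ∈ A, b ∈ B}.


Work in Z/7Z: reduce every sum a + b modulo 7.
Enumerate all 20 pairs:
a = 0: 0+1=1, 0+2=2, 0+4=4, 0+5=5
a = 1: 1+1=2, 1+2=3, 1+4=5, 1+5=6
a = 2: 2+1=3, 2+2=4, 2+4=6, 2+5=0
a = 3: 3+1=4, 3+2=5, 3+4=0, 3+5=1
a = 5: 5+1=6, 5+2=0, 5+4=2, 5+5=3
Distinct residues collected: {0, 1, 2, 3, 4, 5, 6}
|A + B| = 7 (out of 7 total residues).

A + B = {0, 1, 2, 3, 4, 5, 6}


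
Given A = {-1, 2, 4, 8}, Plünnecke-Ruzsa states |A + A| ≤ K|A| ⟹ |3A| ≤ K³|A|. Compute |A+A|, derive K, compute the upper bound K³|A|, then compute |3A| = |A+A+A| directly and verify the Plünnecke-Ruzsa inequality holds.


|A| = 4.
Step 1: Compute A + A by enumerating all 16 pairs.
A + A = {-2, 1, 3, 4, 6, 7, 8, 10, 12, 16}, so |A + A| = 10.
Step 2: Doubling constant K = |A + A|/|A| = 10/4 = 10/4 ≈ 2.5000.
Step 3: Plünnecke-Ruzsa gives |3A| ≤ K³·|A| = (2.5000)³ · 4 ≈ 62.5000.
Step 4: Compute 3A = A + A + A directly by enumerating all triples (a,b,c) ∈ A³; |3A| = 18.
Step 5: Check 18 ≤ 62.5000? Yes ✓.

K = 10/4, Plünnecke-Ruzsa bound K³|A| ≈ 62.5000, |3A| = 18, inequality holds.


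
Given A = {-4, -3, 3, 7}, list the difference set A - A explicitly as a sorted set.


A - A = {a - a' : a, a' ∈ A}.
Compute a - a' for each ordered pair (a, a'):
a = -4: -4--4=0, -4--3=-1, -4-3=-7, -4-7=-11
a = -3: -3--4=1, -3--3=0, -3-3=-6, -3-7=-10
a = 3: 3--4=7, 3--3=6, 3-3=0, 3-7=-4
a = 7: 7--4=11, 7--3=10, 7-3=4, 7-7=0
Collecting distinct values (and noting 0 appears from a-a):
A - A = {-11, -10, -7, -6, -4, -1, 0, 1, 4, 6, 7, 10, 11}
|A - A| = 13

A - A = {-11, -10, -7, -6, -4, -1, 0, 1, 4, 6, 7, 10, 11}


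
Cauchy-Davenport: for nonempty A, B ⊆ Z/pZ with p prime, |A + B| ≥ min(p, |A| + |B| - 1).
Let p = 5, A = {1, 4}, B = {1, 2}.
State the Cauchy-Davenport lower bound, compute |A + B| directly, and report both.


Cauchy-Davenport: |A + B| ≥ min(p, |A| + |B| - 1) for A, B nonempty in Z/pZ.
|A| = 2, |B| = 2, p = 5.
CD lower bound = min(5, 2 + 2 - 1) = min(5, 3) = 3.
Compute A + B mod 5 directly:
a = 1: 1+1=2, 1+2=3
a = 4: 4+1=0, 4+2=1
A + B = {0, 1, 2, 3}, so |A + B| = 4.
Verify: 4 ≥ 3? Yes ✓.

CD lower bound = 3, actual |A + B| = 4.


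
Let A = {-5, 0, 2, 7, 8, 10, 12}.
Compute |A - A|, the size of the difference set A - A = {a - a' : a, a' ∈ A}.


A - A = {a - a' : a, a' ∈ A}; |A| = 7.
Bounds: 2|A|-1 ≤ |A - A| ≤ |A|² - |A| + 1, i.e. 13 ≤ |A - A| ≤ 43.
Note: 0 ∈ A - A always (from a - a). The set is symmetric: if d ∈ A - A then -d ∈ A - A.
Enumerate nonzero differences d = a - a' with a > a' (then include -d):
Positive differences: {1, 2, 3, 4, 5, 6, 7, 8, 10, 12, 13, 15, 17}
Full difference set: {0} ∪ (positive diffs) ∪ (negative diffs).
|A - A| = 1 + 2·13 = 27 (matches direct enumeration: 27).

|A - A| = 27


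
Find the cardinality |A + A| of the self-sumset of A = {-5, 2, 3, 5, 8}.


A + A = {a + a' : a, a' ∈ A}; |A| = 5.
General bounds: 2|A| - 1 ≤ |A + A| ≤ |A|(|A|+1)/2, i.e. 9 ≤ |A + A| ≤ 15.
Lower bound 2|A|-1 is attained iff A is an arithmetic progression.
Enumerate sums a + a' for a ≤ a' (symmetric, so this suffices):
a = -5: -5+-5=-10, -5+2=-3, -5+3=-2, -5+5=0, -5+8=3
a = 2: 2+2=4, 2+3=5, 2+5=7, 2+8=10
a = 3: 3+3=6, 3+5=8, 3+8=11
a = 5: 5+5=10, 5+8=13
a = 8: 8+8=16
Distinct sums: {-10, -3, -2, 0, 3, 4, 5, 6, 7, 8, 10, 11, 13, 16}
|A + A| = 14

|A + A| = 14


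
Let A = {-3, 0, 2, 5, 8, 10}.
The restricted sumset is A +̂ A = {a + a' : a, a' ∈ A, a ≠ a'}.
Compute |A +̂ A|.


Restricted sumset: A +̂ A = {a + a' : a ∈ A, a' ∈ A, a ≠ a'}.
Equivalently, take A + A and drop any sum 2a that is achievable ONLY as a + a for a ∈ A (i.e. sums representable only with equal summands).
Enumerate pairs (a, a') with a < a' (symmetric, so each unordered pair gives one sum; this covers all a ≠ a'):
  -3 + 0 = -3
  -3 + 2 = -1
  -3 + 5 = 2
  -3 + 8 = 5
  -3 + 10 = 7
  0 + 2 = 2
  0 + 5 = 5
  0 + 8 = 8
  0 + 10 = 10
  2 + 5 = 7
  2 + 8 = 10
  2 + 10 = 12
  5 + 8 = 13
  5 + 10 = 15
  8 + 10 = 18
Collected distinct sums: {-3, -1, 2, 5, 7, 8, 10, 12, 13, 15, 18}
|A +̂ A| = 11
(Reference bound: |A +̂ A| ≥ 2|A| - 3 for |A| ≥ 2, with |A| = 6 giving ≥ 9.)

|A +̂ A| = 11


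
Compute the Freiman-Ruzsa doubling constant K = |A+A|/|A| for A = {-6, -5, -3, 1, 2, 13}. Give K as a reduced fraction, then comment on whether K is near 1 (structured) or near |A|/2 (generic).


|A| = 6.
Compute A + A by enumerating all 36 pairs.
A + A = {-12, -11, -10, -9, -8, -6, -5, -4, -3, -2, -1, 2, 3, 4, 7, 8, 10, 14, 15, 26}, so |A + A| = 20.
K = |A + A| / |A| = 20/6 = 10/3 ≈ 3.3333.
Reference: AP of size 6 gives K = 11/6 ≈ 1.8333; a fully generic set of size 6 gives K ≈ 3.5000.

|A| = 6, |A + A| = 20, K = 20/6 = 10/3.


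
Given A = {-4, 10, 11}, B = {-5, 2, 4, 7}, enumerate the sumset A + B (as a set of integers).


A + B = {a + b : a ∈ A, b ∈ B}.
Enumerate all |A|·|B| = 3·4 = 12 pairs (a, b) and collect distinct sums.
a = -4: -4+-5=-9, -4+2=-2, -4+4=0, -4+7=3
a = 10: 10+-5=5, 10+2=12, 10+4=14, 10+7=17
a = 11: 11+-5=6, 11+2=13, 11+4=15, 11+7=18
Collecting distinct sums: A + B = {-9, -2, 0, 3, 5, 6, 12, 13, 14, 15, 17, 18}
|A + B| = 12

A + B = {-9, -2, 0, 3, 5, 6, 12, 13, 14, 15, 17, 18}


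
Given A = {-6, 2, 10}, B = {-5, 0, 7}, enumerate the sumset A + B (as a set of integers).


A + B = {a + b : a ∈ A, b ∈ B}.
Enumerate all |A|·|B| = 3·3 = 9 pairs (a, b) and collect distinct sums.
a = -6: -6+-5=-11, -6+0=-6, -6+7=1
a = 2: 2+-5=-3, 2+0=2, 2+7=9
a = 10: 10+-5=5, 10+0=10, 10+7=17
Collecting distinct sums: A + B = {-11, -6, -3, 1, 2, 5, 9, 10, 17}
|A + B| = 9

A + B = {-11, -6, -3, 1, 2, 5, 9, 10, 17}


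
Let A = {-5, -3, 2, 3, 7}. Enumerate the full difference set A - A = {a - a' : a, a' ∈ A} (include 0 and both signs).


A - A = {a - a' : a, a' ∈ A}.
Compute a - a' for each ordered pair (a, a'):
a = -5: -5--5=0, -5--3=-2, -5-2=-7, -5-3=-8, -5-7=-12
a = -3: -3--5=2, -3--3=0, -3-2=-5, -3-3=-6, -3-7=-10
a = 2: 2--5=7, 2--3=5, 2-2=0, 2-3=-1, 2-7=-5
a = 3: 3--5=8, 3--3=6, 3-2=1, 3-3=0, 3-7=-4
a = 7: 7--5=12, 7--3=10, 7-2=5, 7-3=4, 7-7=0
Collecting distinct values (and noting 0 appears from a-a):
A - A = {-12, -10, -8, -7, -6, -5, -4, -2, -1, 0, 1, 2, 4, 5, 6, 7, 8, 10, 12}
|A - A| = 19

A - A = {-12, -10, -8, -7, -6, -5, -4, -2, -1, 0, 1, 2, 4, 5, 6, 7, 8, 10, 12}


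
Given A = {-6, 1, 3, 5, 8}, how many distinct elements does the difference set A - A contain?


A - A = {a - a' : a, a' ∈ A}; |A| = 5.
Bounds: 2|A|-1 ≤ |A - A| ≤ |A|² - |A| + 1, i.e. 9 ≤ |A - A| ≤ 21.
Note: 0 ∈ A - A always (from a - a). The set is symmetric: if d ∈ A - A then -d ∈ A - A.
Enumerate nonzero differences d = a - a' with a > a' (then include -d):
Positive differences: {2, 3, 4, 5, 7, 9, 11, 14}
Full difference set: {0} ∪ (positive diffs) ∪ (negative diffs).
|A - A| = 1 + 2·8 = 17 (matches direct enumeration: 17).

|A - A| = 17


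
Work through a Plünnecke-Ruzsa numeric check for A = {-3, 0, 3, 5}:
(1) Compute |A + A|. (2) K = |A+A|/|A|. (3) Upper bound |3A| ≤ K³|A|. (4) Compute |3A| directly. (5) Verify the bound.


|A| = 4.
Step 1: Compute A + A by enumerating all 16 pairs.
A + A = {-6, -3, 0, 2, 3, 5, 6, 8, 10}, so |A + A| = 9.
Step 2: Doubling constant K = |A + A|/|A| = 9/4 = 9/4 ≈ 2.2500.
Step 3: Plünnecke-Ruzsa gives |3A| ≤ K³·|A| = (2.2500)³ · 4 ≈ 45.5625.
Step 4: Compute 3A = A + A + A directly by enumerating all triples (a,b,c) ∈ A³; |3A| = 16.
Step 5: Check 16 ≤ 45.5625? Yes ✓.

K = 9/4, Plünnecke-Ruzsa bound K³|A| ≈ 45.5625, |3A| = 16, inequality holds.


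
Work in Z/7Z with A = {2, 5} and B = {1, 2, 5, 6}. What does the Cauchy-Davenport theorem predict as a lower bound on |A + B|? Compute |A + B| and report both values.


Cauchy-Davenport: |A + B| ≥ min(p, |A| + |B| - 1) for A, B nonempty in Z/pZ.
|A| = 2, |B| = 4, p = 7.
CD lower bound = min(7, 2 + 4 - 1) = min(7, 5) = 5.
Compute A + B mod 7 directly:
a = 2: 2+1=3, 2+2=4, 2+5=0, 2+6=1
a = 5: 5+1=6, 5+2=0, 5+5=3, 5+6=4
A + B = {0, 1, 3, 4, 6}, so |A + B| = 5.
Verify: 5 ≥ 5? Yes ✓.

CD lower bound = 5, actual |A + B| = 5.
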